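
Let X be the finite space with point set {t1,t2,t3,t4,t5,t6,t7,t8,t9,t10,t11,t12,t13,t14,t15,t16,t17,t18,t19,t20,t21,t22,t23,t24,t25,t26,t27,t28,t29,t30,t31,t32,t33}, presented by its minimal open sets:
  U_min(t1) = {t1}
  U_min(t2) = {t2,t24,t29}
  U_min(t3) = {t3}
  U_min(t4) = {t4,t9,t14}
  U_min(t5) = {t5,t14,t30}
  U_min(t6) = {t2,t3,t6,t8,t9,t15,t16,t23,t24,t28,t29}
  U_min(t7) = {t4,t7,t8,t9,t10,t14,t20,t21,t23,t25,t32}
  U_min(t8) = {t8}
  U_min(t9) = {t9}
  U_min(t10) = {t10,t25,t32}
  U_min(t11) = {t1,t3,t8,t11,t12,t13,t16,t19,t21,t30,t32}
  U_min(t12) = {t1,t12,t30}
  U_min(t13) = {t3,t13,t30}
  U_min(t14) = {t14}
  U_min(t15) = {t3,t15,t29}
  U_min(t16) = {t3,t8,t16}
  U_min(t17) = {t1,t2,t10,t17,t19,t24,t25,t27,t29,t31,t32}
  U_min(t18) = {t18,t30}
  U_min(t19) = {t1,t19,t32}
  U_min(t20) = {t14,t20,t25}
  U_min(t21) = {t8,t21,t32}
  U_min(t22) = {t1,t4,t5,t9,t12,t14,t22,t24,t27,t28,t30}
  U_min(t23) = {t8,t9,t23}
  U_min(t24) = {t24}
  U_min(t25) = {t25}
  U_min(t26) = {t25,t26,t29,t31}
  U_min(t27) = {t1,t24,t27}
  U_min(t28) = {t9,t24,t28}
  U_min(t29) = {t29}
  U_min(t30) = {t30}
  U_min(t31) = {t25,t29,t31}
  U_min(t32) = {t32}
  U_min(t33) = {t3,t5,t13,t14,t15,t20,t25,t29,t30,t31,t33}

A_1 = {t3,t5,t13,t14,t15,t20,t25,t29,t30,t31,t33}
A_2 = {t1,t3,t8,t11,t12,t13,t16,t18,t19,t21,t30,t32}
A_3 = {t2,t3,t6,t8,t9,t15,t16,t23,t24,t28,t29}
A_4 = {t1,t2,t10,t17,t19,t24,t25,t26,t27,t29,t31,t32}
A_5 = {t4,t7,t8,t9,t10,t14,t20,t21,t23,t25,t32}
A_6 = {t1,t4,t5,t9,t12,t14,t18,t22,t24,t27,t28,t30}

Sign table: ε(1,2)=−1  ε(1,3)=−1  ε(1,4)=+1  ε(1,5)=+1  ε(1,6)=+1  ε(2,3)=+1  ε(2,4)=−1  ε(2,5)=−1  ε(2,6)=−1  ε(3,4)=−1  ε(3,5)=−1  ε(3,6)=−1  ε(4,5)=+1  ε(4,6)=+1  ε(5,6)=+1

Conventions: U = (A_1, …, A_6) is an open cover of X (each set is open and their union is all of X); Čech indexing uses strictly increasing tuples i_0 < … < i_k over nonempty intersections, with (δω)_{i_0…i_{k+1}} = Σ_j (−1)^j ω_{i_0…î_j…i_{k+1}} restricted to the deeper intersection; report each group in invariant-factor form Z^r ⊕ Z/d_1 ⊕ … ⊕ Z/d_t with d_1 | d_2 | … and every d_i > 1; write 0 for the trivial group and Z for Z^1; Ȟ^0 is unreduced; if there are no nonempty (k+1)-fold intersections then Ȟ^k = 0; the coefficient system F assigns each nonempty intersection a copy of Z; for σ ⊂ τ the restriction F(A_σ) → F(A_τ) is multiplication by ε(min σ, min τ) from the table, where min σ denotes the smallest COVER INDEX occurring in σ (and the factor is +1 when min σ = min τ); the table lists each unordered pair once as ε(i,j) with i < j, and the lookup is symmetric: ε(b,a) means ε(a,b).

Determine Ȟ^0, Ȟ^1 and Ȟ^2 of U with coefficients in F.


nonempty intersections:
  A12={t3,t13,t30} A13={t3,t15,t29} A14={t25,t29,t31} A15={t14,t20,t25} A16={t5,t14,t30} A23={t3,t8,t16} A24={t1,t19,t32} A25={t8,t21,t32} A26={t1,t12,t18,t30} A34={t2,t24,t29} A35={t8,t9,t23} A36={t9,t24,t28} A45={t10,t25,t32} A46={t1,t24,t27} A56={t4,t9,t14}
  A123={t3} A126={t30} A134={t29} A145={t25} A156={t14} A235={t8} A245={t32} A246={t1} A346={t24} A356={t9}
C dims 6,15,10; δ0: rk 5, SNF 1^5; δ1: rk 10, SNF 1^9·2
Ȟ^0: (6−5)−0=1 ⇒ Z
Ȟ^1: (15−10)−5=0 ⇒ 0
Ȟ^2: (10−0)−10=0 plus torsion [2] ⇒ Z/2

Ȟ^0(U;F) ≅ Z,  Ȟ^1(U;F) ≅ 0,  Ȟ^2(U;F) ≅ Z/2


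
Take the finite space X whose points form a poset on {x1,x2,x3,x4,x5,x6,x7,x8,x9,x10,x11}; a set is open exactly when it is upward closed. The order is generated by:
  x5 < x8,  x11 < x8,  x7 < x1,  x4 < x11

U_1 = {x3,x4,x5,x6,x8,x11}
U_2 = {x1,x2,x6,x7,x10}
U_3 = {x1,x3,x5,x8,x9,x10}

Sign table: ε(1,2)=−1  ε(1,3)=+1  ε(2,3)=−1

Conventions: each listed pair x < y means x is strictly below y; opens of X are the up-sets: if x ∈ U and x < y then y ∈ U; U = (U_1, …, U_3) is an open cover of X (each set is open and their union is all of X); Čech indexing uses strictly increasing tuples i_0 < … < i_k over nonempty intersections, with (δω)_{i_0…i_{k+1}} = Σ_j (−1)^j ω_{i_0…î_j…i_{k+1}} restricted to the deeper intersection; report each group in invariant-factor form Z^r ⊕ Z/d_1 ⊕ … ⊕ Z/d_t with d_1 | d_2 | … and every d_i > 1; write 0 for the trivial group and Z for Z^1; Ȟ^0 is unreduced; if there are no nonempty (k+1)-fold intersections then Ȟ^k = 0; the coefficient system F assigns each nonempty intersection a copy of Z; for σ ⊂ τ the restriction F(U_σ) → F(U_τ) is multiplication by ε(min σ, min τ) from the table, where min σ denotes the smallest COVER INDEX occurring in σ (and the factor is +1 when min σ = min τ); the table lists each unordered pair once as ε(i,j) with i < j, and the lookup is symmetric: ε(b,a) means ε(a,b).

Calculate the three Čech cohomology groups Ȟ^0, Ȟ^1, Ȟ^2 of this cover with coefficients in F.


Ȟ^0(U;F) ≅ Z; Ȟ^1(U;F) ≅ Z; Ȟ^2(U;F) ≅ 0

nerve of the cover:
  U12={x6} U13={x3,x5,x8} U23={x1,x10}
C dims 3,3; δ0: rk 2, SNF 1^2
Ȟ^0 = (3 − 2) − 0 = 1, so Ȟ^0 ≅ Z
Ȟ^1 = (3 − 0) − 2 = 1, so Ȟ^1 ≅ Z
Ȟ^2 = (0 − 0) − 0 = 0, so Ȟ^2 ≅ 0


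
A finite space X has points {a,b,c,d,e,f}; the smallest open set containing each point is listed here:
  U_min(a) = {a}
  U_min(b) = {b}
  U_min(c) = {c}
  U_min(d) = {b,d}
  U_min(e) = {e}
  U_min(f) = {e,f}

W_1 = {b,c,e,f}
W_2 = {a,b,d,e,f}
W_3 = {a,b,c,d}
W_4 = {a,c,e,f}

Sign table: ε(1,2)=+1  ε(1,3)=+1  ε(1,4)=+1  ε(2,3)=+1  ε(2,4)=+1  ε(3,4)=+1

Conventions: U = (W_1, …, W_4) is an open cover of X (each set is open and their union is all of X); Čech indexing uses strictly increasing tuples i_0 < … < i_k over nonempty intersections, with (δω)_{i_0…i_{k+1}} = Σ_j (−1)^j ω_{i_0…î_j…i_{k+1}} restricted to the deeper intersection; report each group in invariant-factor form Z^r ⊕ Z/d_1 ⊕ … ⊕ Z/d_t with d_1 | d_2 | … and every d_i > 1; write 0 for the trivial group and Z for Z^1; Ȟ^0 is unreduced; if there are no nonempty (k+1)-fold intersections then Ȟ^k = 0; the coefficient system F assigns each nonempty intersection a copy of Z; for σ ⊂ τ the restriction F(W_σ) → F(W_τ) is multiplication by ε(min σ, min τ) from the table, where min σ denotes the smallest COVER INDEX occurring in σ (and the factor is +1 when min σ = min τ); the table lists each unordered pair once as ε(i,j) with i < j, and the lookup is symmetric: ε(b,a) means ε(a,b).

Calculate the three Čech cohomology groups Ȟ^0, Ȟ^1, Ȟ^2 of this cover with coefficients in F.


nerve simplices:
  W12={b,e,f} W13={b,c} W14={c,e,f} W23={a,b,d} W24={a,e,f} W34={a,c}
  W123={b} W124={e,f} W134={c} W234={a}
C dims 4,6,4; δ0: rk 3, SNF 1^3; δ1: rk 3, SNF 1^3
degree 0: 4−3−0 = 1 → Ȟ^0 ≅ Z
degree 1: 6−3−3 = 0 → Ȟ^1 ≅ 0
degree 2: 4−0−3 = 1 → Ȟ^2 ≅ Z

Ȟ^0(U;F) ≅ Z, Ȟ^1(U;F) ≅ 0, Ȟ^2(U;F) ≅ Z


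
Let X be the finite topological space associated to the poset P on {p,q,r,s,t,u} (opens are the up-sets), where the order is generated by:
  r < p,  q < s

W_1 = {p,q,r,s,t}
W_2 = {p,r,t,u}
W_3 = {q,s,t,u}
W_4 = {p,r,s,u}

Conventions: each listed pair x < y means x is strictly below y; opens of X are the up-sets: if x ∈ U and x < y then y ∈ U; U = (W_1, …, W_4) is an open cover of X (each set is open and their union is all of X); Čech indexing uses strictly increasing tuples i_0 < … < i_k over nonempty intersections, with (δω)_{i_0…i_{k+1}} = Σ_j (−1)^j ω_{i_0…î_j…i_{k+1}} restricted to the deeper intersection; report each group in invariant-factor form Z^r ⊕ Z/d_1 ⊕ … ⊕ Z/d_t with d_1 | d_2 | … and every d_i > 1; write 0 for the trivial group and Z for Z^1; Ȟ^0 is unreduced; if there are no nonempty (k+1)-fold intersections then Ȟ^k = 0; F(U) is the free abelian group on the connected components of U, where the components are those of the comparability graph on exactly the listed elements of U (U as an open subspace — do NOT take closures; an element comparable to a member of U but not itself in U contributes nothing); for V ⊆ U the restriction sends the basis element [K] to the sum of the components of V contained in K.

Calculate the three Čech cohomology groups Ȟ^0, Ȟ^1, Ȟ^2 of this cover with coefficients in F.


nerve simplices:
  W12={p,r,t} W13={q,s,t} W14={p,r,s} W23={t,u} W24={p,r,u} W34={s,u}
  W123={t} W124={p,r} W134={s} W234={u}
components per intersection:
  W1: {p,r} {q,s} {t}
  W2: {p,r} {t} {u}
  W3: {q,s} {t} {u}
  W4: {p,r} {s} {u}
  W12: {p,r} {t}
  W13: {q,s} {t}
  W14: {p,r} {s}
  W23: {t} {u}
  W24: {p,r} {u}
  W34: {s} {u}
  W123: {t}
  W124: {p,r}
  W134: {s}
  W234: {u}
C dims 12,12,4; δ0: rk 8, SNF 1^8; δ1: rk 4, SNF 1^4
degree 0: 12−8−0 = 4 → Ȟ^0 ≅ Z^4
degree 1: 12−4−8 = 0 → Ȟ^1 ≅ 0
degree 2: 4−0−4 = 0 → Ȟ^2 ≅ 0

Ȟ^0(U;F) ≅ Z^4,  Ȟ^1(U;F) ≅ 0,  Ȟ^2(U;F) ≅ 0


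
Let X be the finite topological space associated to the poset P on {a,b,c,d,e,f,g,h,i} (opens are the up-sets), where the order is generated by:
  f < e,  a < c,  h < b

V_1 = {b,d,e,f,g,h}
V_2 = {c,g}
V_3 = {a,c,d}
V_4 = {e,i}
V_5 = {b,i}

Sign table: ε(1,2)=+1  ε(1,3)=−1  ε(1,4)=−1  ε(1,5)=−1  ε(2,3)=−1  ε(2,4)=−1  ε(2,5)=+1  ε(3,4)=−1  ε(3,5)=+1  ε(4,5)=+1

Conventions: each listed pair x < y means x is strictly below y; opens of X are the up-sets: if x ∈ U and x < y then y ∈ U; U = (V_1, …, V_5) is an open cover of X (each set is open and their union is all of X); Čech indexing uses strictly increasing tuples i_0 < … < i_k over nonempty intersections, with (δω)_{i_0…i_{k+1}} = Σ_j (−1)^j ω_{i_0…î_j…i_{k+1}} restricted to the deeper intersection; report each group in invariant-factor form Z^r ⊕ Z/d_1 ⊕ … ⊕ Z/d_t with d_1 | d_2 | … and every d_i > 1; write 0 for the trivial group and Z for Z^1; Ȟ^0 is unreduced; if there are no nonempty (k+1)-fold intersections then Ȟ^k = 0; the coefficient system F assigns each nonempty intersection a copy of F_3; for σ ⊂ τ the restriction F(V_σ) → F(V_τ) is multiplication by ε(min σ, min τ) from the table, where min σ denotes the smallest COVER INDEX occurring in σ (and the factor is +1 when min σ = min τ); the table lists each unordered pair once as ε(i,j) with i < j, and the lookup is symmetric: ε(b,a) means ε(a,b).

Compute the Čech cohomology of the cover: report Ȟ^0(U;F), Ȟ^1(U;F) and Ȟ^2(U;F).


Ȟ^0(U;F) ≅ Z/3, Ȟ^1(U;F) ≅ Z/3 ⊕ Z/3 and Ȟ^2(U;F) ≅ 0

nonempty overlaps:
  V12={g} V13={d} V14={e} V15={b} V23={c} V45={i}
C dims 5,6; δ0: rk_F3 4
degree 0: 5−4−0 = 1 → Ȟ^0 ≅ Z/3
degree 1: 6−0−4 = 2 → Ȟ^1 ≅ Z/3 ⊕ Z/3
degree 2: 0−0−0 = 0 → Ȟ^2 ≅ 0


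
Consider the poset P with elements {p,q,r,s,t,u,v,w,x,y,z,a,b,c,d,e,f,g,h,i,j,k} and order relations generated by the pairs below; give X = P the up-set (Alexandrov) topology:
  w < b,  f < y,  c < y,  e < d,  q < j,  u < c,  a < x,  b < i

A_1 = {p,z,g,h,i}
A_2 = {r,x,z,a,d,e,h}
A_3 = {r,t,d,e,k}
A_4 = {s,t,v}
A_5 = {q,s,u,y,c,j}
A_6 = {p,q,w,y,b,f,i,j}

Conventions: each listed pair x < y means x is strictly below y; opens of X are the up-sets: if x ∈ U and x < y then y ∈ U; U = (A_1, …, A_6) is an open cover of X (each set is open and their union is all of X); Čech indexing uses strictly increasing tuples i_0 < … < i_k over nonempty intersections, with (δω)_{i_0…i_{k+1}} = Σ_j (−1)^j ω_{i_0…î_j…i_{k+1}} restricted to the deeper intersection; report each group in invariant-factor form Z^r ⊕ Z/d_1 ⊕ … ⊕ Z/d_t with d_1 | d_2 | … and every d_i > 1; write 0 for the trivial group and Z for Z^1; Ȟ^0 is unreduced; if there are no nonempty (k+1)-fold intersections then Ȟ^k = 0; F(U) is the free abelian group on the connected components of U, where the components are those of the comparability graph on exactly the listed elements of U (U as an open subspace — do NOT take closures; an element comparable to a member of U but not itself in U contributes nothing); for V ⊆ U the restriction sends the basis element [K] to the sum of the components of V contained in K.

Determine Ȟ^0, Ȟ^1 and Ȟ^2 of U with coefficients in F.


cover nerve:
  A12={z,h} A16={p,i} A23={r,d,e} A34={t} A45={s} A56={q,y,j}
components per intersection:
  A1: {p} {z} {g} {h} {i}
  A2: {r} {x,a} {z} {d,e} {h}
  A3: {r} {t} {d,e} {k}
  A4: {s} {t} {v}
  A5: {q,j} {s} {u,y,c}
  A6: {p} {q,j} {w,b,i} {y,f}
  A12: {z} {h}
  A16: {p} {i}
  A23: {r} {d,e}
  A34: {t}
  A45: {s}
  A56: {q,j} {y}
C dims 24,10; δ0: rk 10, SNF 1^10
Ȟ^0: (24−10)−0=14 ⇒ Z^14
Ȟ^1: (10−0)−10=0 ⇒ 0
Ȟ^2: (0−0)−0=0 ⇒ 0

Ȟ^0 = Z^14, Ȟ^1 = 0 and Ȟ^2 = 0


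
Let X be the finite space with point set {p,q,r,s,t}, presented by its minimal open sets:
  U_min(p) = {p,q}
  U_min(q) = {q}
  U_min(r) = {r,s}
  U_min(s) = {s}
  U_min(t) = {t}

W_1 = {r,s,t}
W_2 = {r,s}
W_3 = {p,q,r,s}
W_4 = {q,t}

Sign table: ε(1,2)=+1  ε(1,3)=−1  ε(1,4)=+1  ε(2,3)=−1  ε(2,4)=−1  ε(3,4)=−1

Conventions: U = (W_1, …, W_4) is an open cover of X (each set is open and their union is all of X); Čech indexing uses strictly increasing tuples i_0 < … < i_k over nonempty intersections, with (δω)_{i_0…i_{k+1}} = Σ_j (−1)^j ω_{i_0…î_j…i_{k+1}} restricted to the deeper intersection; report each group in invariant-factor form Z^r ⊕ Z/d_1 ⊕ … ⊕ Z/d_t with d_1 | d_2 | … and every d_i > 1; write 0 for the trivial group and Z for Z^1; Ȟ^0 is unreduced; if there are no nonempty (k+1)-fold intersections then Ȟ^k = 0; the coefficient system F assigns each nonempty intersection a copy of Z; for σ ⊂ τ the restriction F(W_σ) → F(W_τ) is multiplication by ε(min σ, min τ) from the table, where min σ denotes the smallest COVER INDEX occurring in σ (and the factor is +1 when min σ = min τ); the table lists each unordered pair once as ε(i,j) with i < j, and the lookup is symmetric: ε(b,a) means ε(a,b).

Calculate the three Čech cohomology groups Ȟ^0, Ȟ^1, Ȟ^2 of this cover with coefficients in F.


Ȟ^0(U;F) ≅ Z, Ȟ^1(U;F) ≅ Z and Ȟ^2(U;F) ≅ 0

nonempty intersections:
  W12={r,s} W13={r,s} W14={t} W23={r,s} W34={q}
  W123={r,s}
C dims 4,5,1; δ0: rk 3, SNF 1^3; δ1: rk 1, SNF 1^1
Ȟ^0: (4−3)−0=1 ⇒ Z
Ȟ^1: (5−1)−3=1 ⇒ Z
Ȟ^2: (1−0)−1=0 ⇒ 0


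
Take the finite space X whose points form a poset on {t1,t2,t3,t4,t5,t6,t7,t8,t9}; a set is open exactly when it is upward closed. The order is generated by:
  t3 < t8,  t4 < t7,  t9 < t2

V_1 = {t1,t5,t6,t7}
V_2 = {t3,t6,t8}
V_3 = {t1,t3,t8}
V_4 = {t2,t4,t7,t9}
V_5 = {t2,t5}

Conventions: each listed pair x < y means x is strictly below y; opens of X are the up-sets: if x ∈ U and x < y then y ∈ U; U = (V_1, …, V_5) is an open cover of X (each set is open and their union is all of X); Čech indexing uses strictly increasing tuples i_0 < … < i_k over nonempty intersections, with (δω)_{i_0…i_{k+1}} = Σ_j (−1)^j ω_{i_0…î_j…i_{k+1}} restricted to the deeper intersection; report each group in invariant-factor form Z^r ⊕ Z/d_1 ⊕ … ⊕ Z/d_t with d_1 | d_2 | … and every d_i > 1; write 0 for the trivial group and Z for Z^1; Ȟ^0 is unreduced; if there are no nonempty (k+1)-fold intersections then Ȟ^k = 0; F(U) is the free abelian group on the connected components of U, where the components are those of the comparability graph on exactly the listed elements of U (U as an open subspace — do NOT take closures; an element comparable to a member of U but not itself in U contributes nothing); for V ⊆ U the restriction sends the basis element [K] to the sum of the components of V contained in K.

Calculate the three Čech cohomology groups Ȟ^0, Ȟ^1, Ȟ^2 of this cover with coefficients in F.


Ȟ^0 = Z^6, Ȟ^1 = 0, Ȟ^2 = 0

cover nerve:
  V12={t6} V13={t1} V14={t7} V15={t5} V23={t3,t8} V45={t2}
components per intersection:
  V1: {t1} {t5} {t6} {t7}
  V2: {t3,t8} {t6}
  V3: {t1} {t3,t8}
  V4: {t2,t9} {t4,t7}
  V5: {t2} {t5}
  V12: {t6}
  V13: {t1}
  V14: {t7}
  V15: {t5}
  V23: {t3,t8}
  V45: {t2}
C dims 12,6; δ0: rk 6, SNF 1^6
Ȟ^0: (12−6)−0=6 ⇒ Z^6
Ȟ^1: (6−0)−6=0 ⇒ 0
Ȟ^2: (0−0)−0=0 ⇒ 0


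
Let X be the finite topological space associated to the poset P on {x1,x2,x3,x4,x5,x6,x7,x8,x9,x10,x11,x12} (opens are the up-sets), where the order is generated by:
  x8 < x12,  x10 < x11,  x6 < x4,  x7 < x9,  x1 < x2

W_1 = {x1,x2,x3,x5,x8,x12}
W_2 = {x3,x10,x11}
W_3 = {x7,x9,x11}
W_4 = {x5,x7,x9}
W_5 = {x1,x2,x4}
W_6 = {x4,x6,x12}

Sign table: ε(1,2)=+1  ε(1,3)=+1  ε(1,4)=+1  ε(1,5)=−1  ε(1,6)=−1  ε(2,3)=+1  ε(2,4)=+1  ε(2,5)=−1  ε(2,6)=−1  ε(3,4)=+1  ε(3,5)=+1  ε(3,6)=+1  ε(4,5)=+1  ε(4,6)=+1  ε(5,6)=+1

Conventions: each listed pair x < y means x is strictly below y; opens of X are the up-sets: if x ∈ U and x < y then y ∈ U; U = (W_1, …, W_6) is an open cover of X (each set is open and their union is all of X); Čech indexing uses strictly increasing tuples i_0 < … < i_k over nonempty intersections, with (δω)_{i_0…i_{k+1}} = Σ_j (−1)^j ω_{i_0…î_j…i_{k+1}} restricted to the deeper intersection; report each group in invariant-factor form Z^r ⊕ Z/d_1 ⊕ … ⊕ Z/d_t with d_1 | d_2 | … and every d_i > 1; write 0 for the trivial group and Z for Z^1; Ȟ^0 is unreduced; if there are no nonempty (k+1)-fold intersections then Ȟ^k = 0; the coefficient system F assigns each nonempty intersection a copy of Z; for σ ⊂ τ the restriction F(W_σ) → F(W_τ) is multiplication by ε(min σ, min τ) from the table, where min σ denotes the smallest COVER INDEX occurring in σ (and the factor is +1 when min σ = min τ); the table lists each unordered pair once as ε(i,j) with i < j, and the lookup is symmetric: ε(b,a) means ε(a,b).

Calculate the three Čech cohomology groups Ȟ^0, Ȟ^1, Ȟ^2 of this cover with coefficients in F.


nerve of the cover:
  W12={x3} W14={x5} W15={x1,x2} W16={x12} W23={x11} W34={x7,x9} W56={x4}
C dims 6,7; δ0: rk 5, SNF 1^5
Ȟ^0 = (6 − 5) − 0 = 1, so Ȟ^0 ≅ Z
Ȟ^1 = (7 − 0) − 5 = 2, so Ȟ^1 ≅ Z^2
Ȟ^2 = (0 − 0) − 0 = 0, so Ȟ^2 ≅ 0

Ȟ^0(U;F) ≅ Z; Ȟ^1(U;F) ≅ Z^2; Ȟ^2(U;F) ≅ 0


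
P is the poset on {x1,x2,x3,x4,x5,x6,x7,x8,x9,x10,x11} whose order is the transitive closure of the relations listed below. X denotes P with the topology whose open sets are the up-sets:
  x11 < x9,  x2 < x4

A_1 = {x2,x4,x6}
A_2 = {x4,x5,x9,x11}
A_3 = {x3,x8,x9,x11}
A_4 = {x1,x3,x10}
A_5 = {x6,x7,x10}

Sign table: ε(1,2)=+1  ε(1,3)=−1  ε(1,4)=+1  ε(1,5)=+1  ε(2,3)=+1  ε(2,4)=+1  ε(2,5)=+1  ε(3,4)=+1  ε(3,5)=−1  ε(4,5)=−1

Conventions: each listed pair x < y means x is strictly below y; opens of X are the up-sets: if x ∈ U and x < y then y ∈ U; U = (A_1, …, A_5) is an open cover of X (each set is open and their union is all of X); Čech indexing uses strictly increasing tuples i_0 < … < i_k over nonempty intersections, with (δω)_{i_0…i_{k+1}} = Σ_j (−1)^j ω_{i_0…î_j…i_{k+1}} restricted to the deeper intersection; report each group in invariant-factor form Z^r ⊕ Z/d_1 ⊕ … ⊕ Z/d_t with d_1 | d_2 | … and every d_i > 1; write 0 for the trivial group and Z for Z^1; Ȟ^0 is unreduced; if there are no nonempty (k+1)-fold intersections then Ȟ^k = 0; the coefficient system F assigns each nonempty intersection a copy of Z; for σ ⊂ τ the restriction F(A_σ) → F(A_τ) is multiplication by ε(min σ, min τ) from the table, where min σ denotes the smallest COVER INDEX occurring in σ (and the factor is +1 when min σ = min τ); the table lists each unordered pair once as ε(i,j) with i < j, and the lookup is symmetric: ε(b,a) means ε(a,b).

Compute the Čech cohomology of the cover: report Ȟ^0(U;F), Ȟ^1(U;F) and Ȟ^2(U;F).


nerve simplices:
  A12={x4} A15={x6} A23={x9,x11} A34={x3} A45={x10}
C dims 5,5; δ0: rk 5, SNF 1^4·2
degree 0: 5−5−0 = 0 → Ȟ^0 ≅ 0
degree 1: 5−0−5 = 0 plus torsion [2] → Ȟ^1 ≅ Z/2
degree 2: 0−0−0 = 0 → Ȟ^2 ≅ 0

Ȟ^0 ≅ 0; Ȟ^1 ≅ Z/2; Ȟ^2 ≅ 0


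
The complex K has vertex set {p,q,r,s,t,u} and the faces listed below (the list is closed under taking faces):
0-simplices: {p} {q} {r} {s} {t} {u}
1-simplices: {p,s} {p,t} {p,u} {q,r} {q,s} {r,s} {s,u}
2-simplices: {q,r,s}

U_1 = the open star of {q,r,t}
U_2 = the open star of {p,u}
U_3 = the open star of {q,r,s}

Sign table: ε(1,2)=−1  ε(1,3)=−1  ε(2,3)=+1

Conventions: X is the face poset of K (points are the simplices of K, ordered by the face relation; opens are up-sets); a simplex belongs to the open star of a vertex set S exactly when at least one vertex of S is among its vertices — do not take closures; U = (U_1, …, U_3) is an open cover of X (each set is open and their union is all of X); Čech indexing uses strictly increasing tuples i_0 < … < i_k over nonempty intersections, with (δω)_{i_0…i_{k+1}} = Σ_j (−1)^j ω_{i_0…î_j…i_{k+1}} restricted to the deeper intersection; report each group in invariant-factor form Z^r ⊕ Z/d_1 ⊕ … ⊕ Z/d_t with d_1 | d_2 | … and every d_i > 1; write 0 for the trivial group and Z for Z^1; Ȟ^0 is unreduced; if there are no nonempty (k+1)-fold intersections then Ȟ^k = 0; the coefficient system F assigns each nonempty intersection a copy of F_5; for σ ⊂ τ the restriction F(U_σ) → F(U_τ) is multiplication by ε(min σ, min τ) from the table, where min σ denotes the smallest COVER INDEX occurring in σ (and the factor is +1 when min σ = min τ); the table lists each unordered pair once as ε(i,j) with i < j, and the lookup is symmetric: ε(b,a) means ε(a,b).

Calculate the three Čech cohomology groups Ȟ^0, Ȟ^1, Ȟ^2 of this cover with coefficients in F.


Ȟ^0 ≅ Z/5,  Ȟ^1 ≅ Z/5,  Ȟ^2 ≅ 0

nonempty overlaps:
  U1={{q},{r},{t},{p,t},{q,r},{q,s},{r,s},{q,r,s}} U2={{p},{u},{p,s},{p,t},{p,u},{s,u}} U3={{q},{r},{s},{p,s},{q,r},{q,s},{r,s},{s,u},{q,r,s}}
  U12={{p,t}} U13={{q},{r},{q,r},{q,s},{r,s},{q,r,s}} U23={{p,s},{s,u}}
C dims 3,3; δ0: rk_F5 2
degree 0: 3−2−0 = 1 → Ȟ^0 ≅ Z/5
degree 1: 3−0−2 = 1 → Ȟ^1 ≅ Z/5
degree 2: 0−0−0 = 0 → Ȟ^2 ≅ 0


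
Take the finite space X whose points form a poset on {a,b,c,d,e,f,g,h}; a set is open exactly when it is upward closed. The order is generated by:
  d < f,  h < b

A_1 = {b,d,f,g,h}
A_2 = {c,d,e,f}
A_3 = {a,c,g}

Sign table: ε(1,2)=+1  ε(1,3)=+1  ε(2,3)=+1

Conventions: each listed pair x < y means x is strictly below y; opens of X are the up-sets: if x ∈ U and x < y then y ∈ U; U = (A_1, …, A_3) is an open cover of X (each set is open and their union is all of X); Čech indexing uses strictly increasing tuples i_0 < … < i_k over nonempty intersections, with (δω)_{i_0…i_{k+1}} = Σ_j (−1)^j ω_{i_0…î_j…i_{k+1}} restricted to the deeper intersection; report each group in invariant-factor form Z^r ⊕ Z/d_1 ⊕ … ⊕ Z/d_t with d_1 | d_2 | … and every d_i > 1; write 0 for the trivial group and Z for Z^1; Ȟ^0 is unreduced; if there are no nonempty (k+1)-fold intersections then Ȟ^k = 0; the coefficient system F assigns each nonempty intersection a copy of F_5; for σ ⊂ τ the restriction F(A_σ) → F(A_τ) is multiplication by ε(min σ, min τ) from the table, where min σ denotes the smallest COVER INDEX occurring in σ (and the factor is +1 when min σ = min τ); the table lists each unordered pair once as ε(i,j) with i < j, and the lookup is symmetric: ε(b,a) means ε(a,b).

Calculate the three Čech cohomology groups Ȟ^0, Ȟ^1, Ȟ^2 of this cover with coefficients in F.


cover nerve:
  A12={d,f} A13={g} A23={c}
C dims 3,3; δ0: rk_F5 2
Ȟ^0: (3−2)−0=1 ⇒ Z/5
Ȟ^1: (3−0)−2=1 ⇒ Z/5
Ȟ^2: (0−0)−0=0 ⇒ 0

Ȟ^0(U;F) ≅ Z/5; Ȟ^1(U;F) ≅ Z/5; Ȟ^2(U;F) ≅ 0


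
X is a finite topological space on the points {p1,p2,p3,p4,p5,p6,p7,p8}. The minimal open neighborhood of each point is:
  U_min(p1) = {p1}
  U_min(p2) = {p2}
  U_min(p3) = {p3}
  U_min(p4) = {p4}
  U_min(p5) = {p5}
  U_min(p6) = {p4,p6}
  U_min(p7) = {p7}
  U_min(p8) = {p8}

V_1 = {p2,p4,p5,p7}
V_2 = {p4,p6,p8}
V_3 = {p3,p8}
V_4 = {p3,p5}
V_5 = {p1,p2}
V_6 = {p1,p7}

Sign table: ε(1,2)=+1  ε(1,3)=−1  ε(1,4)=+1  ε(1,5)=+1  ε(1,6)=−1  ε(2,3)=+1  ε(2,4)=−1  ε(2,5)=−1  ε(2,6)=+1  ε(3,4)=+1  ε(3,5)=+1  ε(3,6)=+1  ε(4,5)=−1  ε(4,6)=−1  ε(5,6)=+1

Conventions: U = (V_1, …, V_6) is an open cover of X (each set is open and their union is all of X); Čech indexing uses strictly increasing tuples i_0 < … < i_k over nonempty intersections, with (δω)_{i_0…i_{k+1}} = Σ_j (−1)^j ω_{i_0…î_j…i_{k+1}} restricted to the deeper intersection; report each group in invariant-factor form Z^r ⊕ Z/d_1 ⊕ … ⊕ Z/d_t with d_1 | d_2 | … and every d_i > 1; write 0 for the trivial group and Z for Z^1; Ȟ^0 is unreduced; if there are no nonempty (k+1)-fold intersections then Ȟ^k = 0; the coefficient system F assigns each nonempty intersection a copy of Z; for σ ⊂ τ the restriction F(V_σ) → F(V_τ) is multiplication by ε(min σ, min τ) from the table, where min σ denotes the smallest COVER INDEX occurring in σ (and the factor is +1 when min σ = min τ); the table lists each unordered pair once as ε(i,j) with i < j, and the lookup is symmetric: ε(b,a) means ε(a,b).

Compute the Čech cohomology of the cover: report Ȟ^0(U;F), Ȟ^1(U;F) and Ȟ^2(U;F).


Ȟ^0(U;F) ≅ 0, Ȟ^1(U;F) ≅ Z ⊕ Z/2 and Ȟ^2(U;F) ≅ 0

nonempty intersections:
  V12={p4} V14={p5} V15={p2} V16={p7} V23={p8} V34={p3} V56={p1}
C dims 6,7; δ0: rk 6, SNF 1^5·2
Ȟ^0: (6−6)−0=0 ⇒ 0
Ȟ^1: (7−0)−6=1 plus torsion [2] ⇒ Z ⊕ Z/2
Ȟ^2: (0−0)−0=0 ⇒ 0


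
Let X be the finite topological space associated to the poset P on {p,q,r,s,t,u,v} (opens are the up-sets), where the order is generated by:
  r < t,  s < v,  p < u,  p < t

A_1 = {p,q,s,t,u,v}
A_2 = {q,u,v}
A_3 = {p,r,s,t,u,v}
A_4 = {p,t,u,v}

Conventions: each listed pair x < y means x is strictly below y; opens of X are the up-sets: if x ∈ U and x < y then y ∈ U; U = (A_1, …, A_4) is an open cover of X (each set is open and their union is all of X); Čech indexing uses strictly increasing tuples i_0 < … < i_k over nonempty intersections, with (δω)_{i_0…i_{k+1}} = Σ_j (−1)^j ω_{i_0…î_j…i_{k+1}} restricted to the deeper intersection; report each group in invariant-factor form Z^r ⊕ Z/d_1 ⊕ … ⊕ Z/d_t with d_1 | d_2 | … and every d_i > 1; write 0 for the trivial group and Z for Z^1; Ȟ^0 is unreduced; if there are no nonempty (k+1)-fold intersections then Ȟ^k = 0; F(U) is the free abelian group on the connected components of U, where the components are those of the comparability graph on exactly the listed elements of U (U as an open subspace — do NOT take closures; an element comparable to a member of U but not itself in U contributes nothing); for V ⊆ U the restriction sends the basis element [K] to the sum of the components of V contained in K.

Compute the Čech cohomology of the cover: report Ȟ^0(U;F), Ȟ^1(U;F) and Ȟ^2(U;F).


Ȟ^0(U;F) ≅ Z^3; Ȟ^1(U;F) ≅ 0; Ȟ^2(U;F) ≅ 0

nonempty overlaps:
  A12={q,u,v} A13={p,s,t,u,v} A14={p,t,u,v} A23={u,v} A24={u,v} A34={p,t,u,v}
  A123={u,v} A124={u,v} A134={p,t,u,v} A234={u,v}
  A1234={u,v}
components per intersection:
  A1: {p,t,u} {q} {s,v}
  A2: {q} {u} {v}
  A3: {p,r,t,u} {s,v}
  A4: {p,t,u} {v}
  A12: {q} {u} {v}
  A13: {p,t,u} {s,v}
  A14: {p,t,u} {v}
  A23: {u} {v}
  A24: {u} {v}
  A34: {p,t,u} {v}
  A123: {u} {v}
  A124: {u} {v}
  A134: {p,t,u} {v}
  A234: {u} {v}
  A1234: {u} {v}
C dims 10,13,8,2; δ0: rk 7, SNF 1^7; δ1: rk 6, SNF 1^6; δ2: rk 2, SNF 1^2
degree 0: 10−7−0 = 3 → Ȟ^0 ≅ Z^3
degree 1: 13−6−7 = 0 → Ȟ^1 ≅ 0
degree 2: 8−2−6 = 0 → Ȟ^2 ≅ 0


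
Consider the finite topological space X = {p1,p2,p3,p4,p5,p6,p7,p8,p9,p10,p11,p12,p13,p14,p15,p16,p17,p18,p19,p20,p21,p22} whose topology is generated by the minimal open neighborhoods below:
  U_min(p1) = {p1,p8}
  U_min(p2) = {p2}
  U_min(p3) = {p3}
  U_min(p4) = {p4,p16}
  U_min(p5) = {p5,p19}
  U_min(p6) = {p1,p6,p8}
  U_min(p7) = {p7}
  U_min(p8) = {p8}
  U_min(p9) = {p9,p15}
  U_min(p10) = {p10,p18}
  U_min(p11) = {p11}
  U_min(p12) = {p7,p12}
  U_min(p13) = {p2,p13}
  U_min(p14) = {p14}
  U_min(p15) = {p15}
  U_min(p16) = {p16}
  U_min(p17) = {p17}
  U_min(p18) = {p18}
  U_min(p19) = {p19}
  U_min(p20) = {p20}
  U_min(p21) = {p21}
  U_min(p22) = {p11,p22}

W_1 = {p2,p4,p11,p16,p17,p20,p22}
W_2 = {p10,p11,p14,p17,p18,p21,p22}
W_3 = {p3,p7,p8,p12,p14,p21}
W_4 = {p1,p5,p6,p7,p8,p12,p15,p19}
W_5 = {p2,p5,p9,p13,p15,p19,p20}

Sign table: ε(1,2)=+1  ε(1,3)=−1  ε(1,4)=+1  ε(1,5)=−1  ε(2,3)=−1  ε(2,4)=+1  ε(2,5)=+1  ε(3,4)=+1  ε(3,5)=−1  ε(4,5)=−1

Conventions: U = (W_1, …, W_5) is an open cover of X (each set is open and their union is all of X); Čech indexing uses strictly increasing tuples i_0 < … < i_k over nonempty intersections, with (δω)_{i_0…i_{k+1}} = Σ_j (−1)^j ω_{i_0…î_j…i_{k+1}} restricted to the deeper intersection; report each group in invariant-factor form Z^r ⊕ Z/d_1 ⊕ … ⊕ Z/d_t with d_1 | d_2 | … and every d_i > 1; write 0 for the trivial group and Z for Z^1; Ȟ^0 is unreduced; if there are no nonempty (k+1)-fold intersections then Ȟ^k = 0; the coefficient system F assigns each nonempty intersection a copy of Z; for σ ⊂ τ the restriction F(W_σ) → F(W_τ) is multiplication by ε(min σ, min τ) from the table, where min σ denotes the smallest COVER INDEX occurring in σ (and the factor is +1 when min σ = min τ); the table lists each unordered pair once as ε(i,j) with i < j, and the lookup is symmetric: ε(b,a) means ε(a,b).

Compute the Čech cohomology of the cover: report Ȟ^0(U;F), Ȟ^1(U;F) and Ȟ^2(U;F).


Ȟ^0 ≅ 0,  Ȟ^1 ≅ Z/2,  Ȟ^2 ≅ 0

nerve simplices:
  W12={p11,p17,p22} W15={p2,p20} W23={p14,p21} W34={p7,p8,p12} W45={p5,p15,p19}
C dims 5,5; δ0: rk 5, SNF 1^4·2
degree 0: 5−5−0 = 0 → Ȟ^0 ≅ 0
degree 1: 5−0−5 = 0 plus torsion [2] → Ȟ^1 ≅ Z/2
degree 2: 0−0−0 = 0 → Ȟ^2 ≅ 0


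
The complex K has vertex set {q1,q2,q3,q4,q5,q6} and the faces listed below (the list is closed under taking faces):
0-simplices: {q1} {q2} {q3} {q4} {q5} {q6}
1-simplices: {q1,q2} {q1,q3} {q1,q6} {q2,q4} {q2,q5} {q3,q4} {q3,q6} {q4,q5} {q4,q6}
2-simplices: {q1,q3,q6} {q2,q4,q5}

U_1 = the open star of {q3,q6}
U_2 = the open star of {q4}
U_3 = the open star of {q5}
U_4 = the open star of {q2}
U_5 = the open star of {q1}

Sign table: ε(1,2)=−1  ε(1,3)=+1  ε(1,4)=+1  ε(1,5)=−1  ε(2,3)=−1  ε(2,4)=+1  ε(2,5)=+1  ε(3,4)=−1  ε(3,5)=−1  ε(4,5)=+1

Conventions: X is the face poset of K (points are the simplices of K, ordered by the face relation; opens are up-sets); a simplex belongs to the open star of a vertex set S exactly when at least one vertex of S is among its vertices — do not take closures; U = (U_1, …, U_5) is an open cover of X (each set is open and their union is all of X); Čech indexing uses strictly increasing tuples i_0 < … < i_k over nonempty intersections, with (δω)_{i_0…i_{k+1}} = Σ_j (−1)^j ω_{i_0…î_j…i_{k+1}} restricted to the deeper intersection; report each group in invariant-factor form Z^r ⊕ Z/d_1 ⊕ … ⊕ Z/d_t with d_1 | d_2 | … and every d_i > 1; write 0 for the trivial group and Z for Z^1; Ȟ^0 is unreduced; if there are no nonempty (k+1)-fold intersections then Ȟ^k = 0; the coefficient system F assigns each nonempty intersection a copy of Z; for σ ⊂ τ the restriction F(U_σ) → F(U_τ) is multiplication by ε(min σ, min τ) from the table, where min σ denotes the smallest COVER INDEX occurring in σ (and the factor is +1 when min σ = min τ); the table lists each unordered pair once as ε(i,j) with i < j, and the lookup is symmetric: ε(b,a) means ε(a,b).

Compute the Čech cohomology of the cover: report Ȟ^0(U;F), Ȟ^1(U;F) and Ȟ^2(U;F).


cover nerve:
  U1={{q3},{q6},{q1,q3},{q1,q6},{q3,q4},{q3,q6},{q4,q6},{q1,q3,q6}} U2={{q4},{q2,q4},{q3,q4},{q4,q5},{q4,q6},{q2,q4,q5}} U3={{q5},{q2,q5},{q4,q5},{q2,q4,q5}} U4={{q2},{q1,q2},{q2,q4},{q2,q5},{q2,q4,q5}} U5={{q1},{q1,q2},{q1,q3},{q1,q6},{q1,q3,q6}}
  U12={{q3,q4},{q4,q6}} U15={{q1,q3},{q1,q6},{q1,q3,q6}} U23={{q4,q5},{q2,q4,q5}} U24={{q2,q4},{q2,q4,q5}} U34={{q2,q5},{q2,q4,q5}} U45={{q1,q2}}
  U234={{q2,q4,q5}}
C dims 5,6,1; δ0: rk 4, SNF 1^4; δ1: rk 1, SNF 1^1
Ȟ^0: (5−4)−0=1 ⇒ Z
Ȟ^1: (6−1)−4=1 ⇒ Z
Ȟ^2: (1−0)−1=0 ⇒ 0

Ȟ^0(U;F) ≅ Z, Ȟ^1(U;F) ≅ Z and Ȟ^2(U;F) ≅ 0


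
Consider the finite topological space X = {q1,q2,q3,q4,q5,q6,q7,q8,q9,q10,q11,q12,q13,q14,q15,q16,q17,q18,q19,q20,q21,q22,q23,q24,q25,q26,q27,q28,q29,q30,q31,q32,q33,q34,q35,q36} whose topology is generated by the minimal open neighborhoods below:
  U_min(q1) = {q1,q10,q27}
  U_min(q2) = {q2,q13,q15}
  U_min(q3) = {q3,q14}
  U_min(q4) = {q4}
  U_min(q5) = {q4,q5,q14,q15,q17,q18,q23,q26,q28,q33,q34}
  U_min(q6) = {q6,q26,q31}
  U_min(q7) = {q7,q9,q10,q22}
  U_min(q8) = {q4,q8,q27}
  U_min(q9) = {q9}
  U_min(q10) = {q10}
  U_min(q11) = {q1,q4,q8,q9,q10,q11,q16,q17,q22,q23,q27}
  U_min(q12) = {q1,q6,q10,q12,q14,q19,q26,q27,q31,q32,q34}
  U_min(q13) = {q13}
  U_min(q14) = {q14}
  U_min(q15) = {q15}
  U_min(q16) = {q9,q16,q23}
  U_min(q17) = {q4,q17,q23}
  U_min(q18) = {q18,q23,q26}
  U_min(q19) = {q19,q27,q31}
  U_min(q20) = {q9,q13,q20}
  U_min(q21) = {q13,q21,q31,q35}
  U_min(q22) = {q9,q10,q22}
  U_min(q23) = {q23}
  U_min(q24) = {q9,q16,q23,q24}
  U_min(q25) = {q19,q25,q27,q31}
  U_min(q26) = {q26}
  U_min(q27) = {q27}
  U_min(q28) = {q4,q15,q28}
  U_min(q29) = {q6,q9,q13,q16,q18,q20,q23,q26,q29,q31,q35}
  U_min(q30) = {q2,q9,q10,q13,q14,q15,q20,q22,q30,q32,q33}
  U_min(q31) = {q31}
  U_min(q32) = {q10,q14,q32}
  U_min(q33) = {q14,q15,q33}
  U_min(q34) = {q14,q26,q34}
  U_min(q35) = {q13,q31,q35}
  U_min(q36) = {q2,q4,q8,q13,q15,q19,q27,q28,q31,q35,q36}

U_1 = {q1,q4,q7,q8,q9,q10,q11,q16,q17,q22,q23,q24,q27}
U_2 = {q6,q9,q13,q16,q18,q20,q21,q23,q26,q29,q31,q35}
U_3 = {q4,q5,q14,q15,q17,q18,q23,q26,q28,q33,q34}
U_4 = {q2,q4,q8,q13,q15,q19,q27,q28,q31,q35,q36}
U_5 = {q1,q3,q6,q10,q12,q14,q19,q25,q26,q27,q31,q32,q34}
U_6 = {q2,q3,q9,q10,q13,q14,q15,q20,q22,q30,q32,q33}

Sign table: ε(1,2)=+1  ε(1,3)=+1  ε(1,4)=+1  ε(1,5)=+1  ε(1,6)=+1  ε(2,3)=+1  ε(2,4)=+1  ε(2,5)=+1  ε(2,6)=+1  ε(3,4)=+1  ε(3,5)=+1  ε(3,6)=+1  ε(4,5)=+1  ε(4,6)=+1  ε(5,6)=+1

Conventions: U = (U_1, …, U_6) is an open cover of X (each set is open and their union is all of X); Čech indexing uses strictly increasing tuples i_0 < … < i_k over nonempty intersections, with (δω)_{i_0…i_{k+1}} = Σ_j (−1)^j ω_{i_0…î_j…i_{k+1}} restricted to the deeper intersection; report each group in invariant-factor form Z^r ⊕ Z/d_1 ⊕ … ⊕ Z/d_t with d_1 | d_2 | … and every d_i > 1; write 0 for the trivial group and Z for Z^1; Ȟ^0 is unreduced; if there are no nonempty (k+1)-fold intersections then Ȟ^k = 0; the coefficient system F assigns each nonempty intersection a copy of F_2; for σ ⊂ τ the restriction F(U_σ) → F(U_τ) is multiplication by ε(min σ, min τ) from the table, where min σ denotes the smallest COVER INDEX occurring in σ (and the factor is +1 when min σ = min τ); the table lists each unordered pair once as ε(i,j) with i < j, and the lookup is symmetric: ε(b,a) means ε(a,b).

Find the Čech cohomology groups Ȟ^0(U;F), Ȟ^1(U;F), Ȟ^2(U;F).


cover nerve:
  U12={q9,q16,q23} U13={q4,q17,q23} U14={q4,q8,q27} U15={q1,q10,q27} U16={q9,q10,q22} U23={q18,q23,q26} U24={q13,q31,q35} U25={q6,q26,q31} U26={q9,q13,q20} U34={q4,q15,q28} U35={q14,q26,q34} U36={q14,q15,q33} U45={q19,q27,q31} U46={q2,q13,q15} U56={q3,q10,q14,q32}
  U123={q23} U126={q9} U134={q4} U145={q27} U156={q10} U235={q26} U245={q31} U246={q13} U346={q15} U356={q14}
C dims 6,15,10; δ0: rk_F2 5; δ1: rk_F2 9
Ȟ^0: (6−5)−0=1 ⇒ Z/2
Ȟ^1: (15−9)−5=1 ⇒ Z/2
Ȟ^2: (10−0)−9=1 ⇒ Z/2

Ȟ^0 = Z/2; Ȟ^1 = Z/2; Ȟ^2 = Z/2


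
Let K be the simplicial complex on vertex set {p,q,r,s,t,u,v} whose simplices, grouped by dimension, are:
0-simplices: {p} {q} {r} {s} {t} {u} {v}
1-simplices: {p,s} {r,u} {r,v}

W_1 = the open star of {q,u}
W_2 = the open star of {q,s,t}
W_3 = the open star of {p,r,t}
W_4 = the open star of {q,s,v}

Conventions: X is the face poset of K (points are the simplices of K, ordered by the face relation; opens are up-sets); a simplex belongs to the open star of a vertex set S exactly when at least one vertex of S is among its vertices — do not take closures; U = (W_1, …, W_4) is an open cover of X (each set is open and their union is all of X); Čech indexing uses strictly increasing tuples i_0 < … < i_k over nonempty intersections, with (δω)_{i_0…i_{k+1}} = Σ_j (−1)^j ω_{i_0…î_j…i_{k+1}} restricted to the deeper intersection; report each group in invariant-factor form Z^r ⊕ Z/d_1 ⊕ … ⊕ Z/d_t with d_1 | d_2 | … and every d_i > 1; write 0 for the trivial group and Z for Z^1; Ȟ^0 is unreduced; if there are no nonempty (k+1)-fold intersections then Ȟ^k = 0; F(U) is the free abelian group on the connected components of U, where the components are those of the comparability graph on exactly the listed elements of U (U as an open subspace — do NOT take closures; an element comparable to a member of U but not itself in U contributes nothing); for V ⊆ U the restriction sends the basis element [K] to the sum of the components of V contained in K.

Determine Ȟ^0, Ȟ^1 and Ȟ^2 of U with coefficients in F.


Ȟ^0(U;F) ≅ Z^4, Ȟ^1(U;F) ≅ 0, Ȟ^2(U;F) ≅ 0

nerve of the cover:
  W1={{q},{u},{r,u}} W2={{q},{s},{t},{p,s}} W3={{p},{r},{t},{p,s},{r,u},{r,v}} W4={{q},{s},{v},{p,s},{r,v}}
  W12={{q}} W13={{r,u}} W14={{q}} W23={{t},{p,s}} W24={{q},{s},{p,s}} W34={{p,s},{r,v}}
  W124={{q}} W234={{p,s}}
components per intersection:
  W1: {{q}} {{u},{r,u}}
  W2: {{q}} {{s},{p,s}} {{t}}
  W3: {{p},{p,s}} {{r},{r,u},{r,v}} {{t}}
  W4: {{q}} {{s},{p,s}} {{v},{r,v}}
  W12: {{q}}
  W13: {{r,u}}
  W14: {{q}}
  W23: {{t}} {{p,s}}
  W24: {{q}} {{s},{p,s}}
  W34: {{p,s}} {{r,v}}
  W124: {{q}}
  W234: {{p,s}}
C dims 11,9,2; δ0: rk 7, SNF 1^7; δ1: rk 2, SNF 1^2
Ȟ^0 = (11 − 7) − 0 = 4, so Ȟ^0 ≅ Z^4
Ȟ^1 = (9 − 2) − 7 = 0, so Ȟ^1 ≅ 0
Ȟ^2 = (2 − 0) − 2 = 0, so Ȟ^2 ≅ 0


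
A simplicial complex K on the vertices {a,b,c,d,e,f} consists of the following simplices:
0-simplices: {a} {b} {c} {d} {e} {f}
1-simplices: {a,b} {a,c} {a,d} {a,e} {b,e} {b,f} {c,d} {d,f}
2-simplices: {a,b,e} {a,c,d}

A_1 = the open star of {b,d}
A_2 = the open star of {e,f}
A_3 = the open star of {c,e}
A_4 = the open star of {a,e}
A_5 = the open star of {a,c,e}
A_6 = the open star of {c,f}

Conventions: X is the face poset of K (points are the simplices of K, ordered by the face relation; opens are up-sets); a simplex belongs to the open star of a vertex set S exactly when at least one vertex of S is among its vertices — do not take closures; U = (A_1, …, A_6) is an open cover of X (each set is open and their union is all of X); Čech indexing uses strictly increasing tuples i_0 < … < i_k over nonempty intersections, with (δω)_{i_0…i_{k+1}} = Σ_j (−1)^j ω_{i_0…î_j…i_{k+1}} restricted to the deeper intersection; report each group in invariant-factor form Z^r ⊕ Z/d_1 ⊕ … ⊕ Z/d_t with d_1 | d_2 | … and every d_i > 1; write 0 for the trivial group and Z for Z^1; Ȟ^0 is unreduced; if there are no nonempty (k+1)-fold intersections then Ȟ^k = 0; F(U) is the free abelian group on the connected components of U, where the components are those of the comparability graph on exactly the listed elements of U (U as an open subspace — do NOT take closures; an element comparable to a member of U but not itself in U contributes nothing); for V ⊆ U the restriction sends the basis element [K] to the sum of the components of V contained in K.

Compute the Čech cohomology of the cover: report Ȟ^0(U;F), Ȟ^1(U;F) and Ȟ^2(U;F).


cover nerve:
  A1={{b},{d},{a,b},{a,d},{b,e},{b,f},{c,d},{d,f},{a,b,e},{a,c,d}} A2={{e},{f},{a,e},{b,e},{b,f},{d,f},{a,b,e}} A3={{c},{e},{a,c},{a,e},{b,e},{c,d},{a,b,e},{a,c,d}} A4={{a},{e},{a,b},{a,c},{a,d},{a,e},{b,e},{a,b,e},{a,c,d}} A5={{a},{c},{e},{a,b},{a,c},{a,d},{a,e},{b,e},{c,d},{a,b,e},{a,c,d}} A6={{c},{f},{a,c},{b,f},{c,d},{d,f},{a,c,d}}
  A12={{b,e},{b,f},{d,f},{a,b,e}} A13={{b,e},{c,d},{a,b,e},{a,c,d}} A14={{a,b},{a,d},{b,e},{a,b,e},{a,c,d}} A15={{a,b},{a,d},{b,e},{c,d},{a,b,e},{a,c,d}} A16={{b,f},{c,d},{d,f},{a,c,d}} A23={{e},{a,e},{b,e},{a,b,e}} A24={{e},{a,e},{b,e},{a,b,e}} A25={{e},{a,e},{b,e},{a,b,e}} A26={{f},{b,f},{d,f}} A34={{e},{a,c},{a,e},{b,e},{a,b,e},{a,c,d}} A35={{c},{e},{a,c},{a,e},{b,e},{c,d},{a,b,e},{a,c,d}} A36={{c},{a,c},{c,d},{a,c,d}} A45={{a},{e},{a,b},{a,c},{a,d},{a,e},{b,e},{a,b,e},{a,c,d}} A46={{a,c},{a,c,d}} A56={{c},{a,c},{c,d},{a,c,d}}
  A123={{b,e},{a,b,e}} A124={{b,e},{a,b,e}} A125={{b,e},{a,b,e}} A126={{b,f},{d,f}} A134={{b,e},{a,b,e},{a,c,d}} A135={{b,e},{c,d},{a,b,e},{a,c,d}} A136={{c,d},{a,c,d}} A145={{a,b},{a,d},{b,e},{a,b,e},{a,c,d}} A146={{a,c,d}} A156={{c,d},{a,c,d}} A234={{e},{a,e},{b,e},{a,b,e}} A235={{e},{a,e},{b,e},{a,b,e}} A245={{e},{a,e},{b,e},{a,b,e}} A345={{e},{a,c},{a,e},{b,e},{a,b,e},{a,c,d}} A346={{a,c},{a,c,d}} A356={{c},{a,c},{c,d},{a,c,d}} A456={{a,c},{a,c,d}}
  A1234={{b,e},{a,b,e}} A1235={{b,e},{a,b,e}} A1245={{b,e},{a,b,e}} A1345={{b,e},{a,b,e},{a,c,d}} A1346={{a,c,d}} A1356={{c,d},{a,c,d}} A1456={{a,c,d}} A2345={{e},{a,e},{b,e},{a,b,e}} A3456={{a,c},{a,c,d}}
  A12345={{b,e},{a,b,e}} A13456={{a,c,d}}
components per intersection:
  A1: {{b},{a,b},{b,e},{b,f},{a,b,e}} {{d},{a,d},{c,d},{d,f},{a,c,d}}
  A2: {{e},{a,e},{b,e},{a,b,e}} {{f},{b,f},{d,f}}
  A3: {{c},{a,c},{c,d},{a,c,d}} {{e},{a,e},{b,e},{a,b,e}}
  A4: {{a},{e},{a,b},{a,c},{a,d},{a,e},{b,e},{a,b,e},{a,c,d}}
  A5: {{a},{c},{e},{a,b},{a,c},{a,d},{a,e},{b,e},{c,d},{a,b,e},{a,c,d}}
  A6: {{c},{a,c},{c,d},{a,c,d}} {{f},{b,f},{d,f}}
  A12: {{b,e},{a,b,e}} {{b,f}} {{d,f}}
  A13: {{b,e},{a,b,e}} {{c,d},{a,c,d}}
  A14: {{a,b},{b,e},{a,b,e}} {{a,d},{a,c,d}}
  A15: {{a,b},{b,e},{a,b,e}} {{a,d},{c,d},{a,c,d}}
  A16: {{b,f}} {{c,d},{a,c,d}} {{d,f}}
  A23: {{e},{a,e},{b,e},{a,b,e}}
  A24: {{e},{a,e},{b,e},{a,b,e}}
  A25: {{e},{a,e},{b,e},{a,b,e}}
  A26: {{f},{b,f},{d,f}}
  A34: {{e},{a,e},{b,e},{a,b,e}} {{a,c},{a,c,d}}
  A35: {{c},{a,c},{c,d},{a,c,d}} {{e},{a,e},{b,e},{a,b,e}}
  A36: {{c},{a,c},{c,d},{a,c,d}}
  A45: {{a},{e},{a,b},{a,c},{a,d},{a,e},{b,e},{a,b,e},{a,c,d}}
  A46: {{a,c},{a,c,d}}
  A56: {{c},{a,c},{c,d},{a,c,d}}
  A123: {{b,e},{a,b,e}}
  A124: {{b,e},{a,b,e}}
  A125: {{b,e},{a,b,e}}
  A126: {{b,f}} {{d,f}}
  A134: {{b,e},{a,b,e}} {{a,c,d}}
  A135: {{b,e},{a,b,e}} {{c,d},{a,c,d}}
  A136: {{c,d},{a,c,d}}
  A145: {{a,b},{b,e},{a,b,e}} {{a,d},{a,c,d}}
  A146: {{a,c,d}}
  A156: {{c,d},{a,c,d}}
  A234: {{e},{a,e},{b,e},{a,b,e}}
  A235: {{e},{a,e},{b,e},{a,b,e}}
  A245: {{e},{a,e},{b,e},{a,b,e}}
  A345: {{e},{a,e},{b,e},{a,b,e}} {{a,c},{a,c,d}}
  A346: {{a,c},{a,c,d}}
  A356: {{c},{a,c},{c,d},{a,c,d}}
  A456: {{a,c},{a,c,d}}
  A1234: {{b,e},{a,b,e}}
  A1235: {{b,e},{a,b,e}}
  A1245: {{b,e},{a,b,e}}
  A1345: {{b,e},{a,b,e}} {{a,c,d}}
  A1346: {{a,c,d}}
  A1356: {{c,d},{a,c,d}}
  A1456: {{a,c,d}}
  A2345: {{e},{a,e},{b,e},{a,b,e}}
  A3456: {{a,c},{a,c,d}}
  A12345: {{b,e},{a,b,e}}
  A13456: {{a,c,d}}
C dims 10,24,22,10; δ0: rk 9, SNF 1^9; δ1: rk 14, SNF 1^14; δ2: rk 8, SNF 1^8
Ȟ^0: (10−9)−0=1 ⇒ Z
Ȟ^1: (24−14)−9=1 ⇒ Z
Ȟ^2: (22−8)−14=0 ⇒ 0

Ȟ^0(U;F) ≅ Z, Ȟ^1(U;F) ≅ Z, Ȟ^2(U;F) ≅ 0
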